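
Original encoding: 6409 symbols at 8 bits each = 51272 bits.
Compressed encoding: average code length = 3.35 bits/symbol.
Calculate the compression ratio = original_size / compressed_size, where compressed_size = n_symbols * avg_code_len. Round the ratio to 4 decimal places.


original_size = n_symbols * orig_bits = 6409 * 8 = 51272 bits
compressed_size = n_symbols * avg_code_len = 6409 * 3.35 = 21470.15 bits
ratio = original_size / compressed_size = 51272 / 21470.15 = 2.3881

Compression ratio = 2.3881


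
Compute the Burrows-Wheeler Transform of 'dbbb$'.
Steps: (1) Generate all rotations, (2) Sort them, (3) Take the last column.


Rotations (sorted):
  0: $dbbb -> last char: b
  1: b$dbb -> last char: b
  2: bb$db -> last char: b
  3: bbb$d -> last char: d
  4: dbbb$ -> last char: $


BWT = bbbd$


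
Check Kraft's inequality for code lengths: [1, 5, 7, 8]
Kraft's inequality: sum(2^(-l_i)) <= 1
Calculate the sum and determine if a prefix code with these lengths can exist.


Sum = 2^(-1) + 2^(-5) + 2^(-7) + 2^(-8)
    = 0.5 + 0.03125 + 0.0078125 + 0.00390625
    = 139/256 = 0.54296875
Since 0.54296875 <= 1, Kraft's inequality IS satisfied.
A prefix code with these lengths CAN exist.

Kraft sum = 0.54296875. Satisfied.


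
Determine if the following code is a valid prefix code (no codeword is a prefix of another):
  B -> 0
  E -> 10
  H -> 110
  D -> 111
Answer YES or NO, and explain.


Checking each pair (does one codeword prefix another?):
  B='0' vs E='10': no prefix
  B='0' vs H='110': no prefix
  B='0' vs D='111': no prefix
  E='10' vs B='0': no prefix
  E='10' vs H='110': no prefix
  E='10' vs D='111': no prefix
  H='110' vs B='0': no prefix
  H='110' vs E='10': no prefix
  H='110' vs D='111': no prefix
  D='111' vs B='0': no prefix
  D='111' vs E='10': no prefix
  D='111' vs H='110': no prefix
No violation found over all pairs.

YES -- this is a valid prefix code. No codeword is a prefix of any other codeword.


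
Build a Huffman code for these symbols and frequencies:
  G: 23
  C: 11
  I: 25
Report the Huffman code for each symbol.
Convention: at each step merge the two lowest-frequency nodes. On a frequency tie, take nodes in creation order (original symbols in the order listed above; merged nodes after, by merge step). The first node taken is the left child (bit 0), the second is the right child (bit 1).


Huffman tree construction:
Step 1: Merge C(11) + G(23) = 34
Step 2: Merge I(25) + (C+G)(34) = 59
Read each symbol's code off the tree from the root (left child = 0, right child = 1).

Codes:
  G: 11 (length 2)
  C: 10 (length 2)
  I: 0 (length 1)
Average code length: 93/59 = 1.5763 bits/symbol


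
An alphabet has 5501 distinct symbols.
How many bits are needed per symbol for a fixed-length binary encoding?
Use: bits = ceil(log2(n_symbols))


log2(5501) = 12.4255
Bracket: 2^12 = 4096 < 5501 <= 2^13 = 8192
So ceil(log2(5501)) = 13

bits = ceil(log2(5501)) = ceil(12.4255) = 13 bits


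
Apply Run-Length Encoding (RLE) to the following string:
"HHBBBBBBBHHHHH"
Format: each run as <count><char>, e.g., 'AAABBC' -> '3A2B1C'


Scanning runs left to right:
  i=0: run of 'H' x 2 -> '2H'
  i=2: run of 'B' x 7 -> '7B'
  i=9: run of 'H' x 5 -> '5H'

RLE = 2H7B5H


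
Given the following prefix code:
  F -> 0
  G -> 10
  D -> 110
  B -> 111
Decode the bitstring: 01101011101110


Decoding step by step:
Bits 0 -> F
Bits 110 -> D
Bits 10 -> G
Bits 111 -> B
Bits 0 -> F
Bits 111 -> B
Bits 0 -> F


Decoded message: FDGBFBF


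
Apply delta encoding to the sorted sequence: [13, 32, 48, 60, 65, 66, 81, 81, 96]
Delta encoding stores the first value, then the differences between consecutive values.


First value: 13
Deltas:
  32 - 13 = 19
  48 - 32 = 16
  60 - 48 = 12
  65 - 60 = 5
  66 - 65 = 1
  81 - 66 = 15
  81 - 81 = 0
  96 - 81 = 15


Delta encoded: [13, 19, 16, 12, 5, 1, 15, 0, 15]


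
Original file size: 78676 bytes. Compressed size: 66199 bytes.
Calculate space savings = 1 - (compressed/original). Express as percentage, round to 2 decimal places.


ratio = compressed/original = 66199/78676 = 0.841413
savings = 1 - ratio = 1 - 0.841413 = 0.158587
as a percentage: 0.158587 * 100 = 15.86%

Space savings = 1 - 66199/78676 = 15.86%


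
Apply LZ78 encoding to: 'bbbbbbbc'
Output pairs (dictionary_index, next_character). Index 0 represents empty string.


LZ78 encoding steps:
Dictionary: {0: ''}
Step 1: w='' (idx 0), next='b' -> output (0, 'b'), add 'b' as idx 1
Step 2: w='b' (idx 1), next='b' -> output (1, 'b'), add 'bb' as idx 2
Step 3: w='bb' (idx 2), next='b' -> output (2, 'b'), add 'bbb' as idx 3
Step 4: w='b' (idx 1), next='c' -> output (1, 'c'), add 'bc' as idx 4


Encoded: [(0, 'b'), (1, 'b'), (2, 'b'), (1, 'c')]


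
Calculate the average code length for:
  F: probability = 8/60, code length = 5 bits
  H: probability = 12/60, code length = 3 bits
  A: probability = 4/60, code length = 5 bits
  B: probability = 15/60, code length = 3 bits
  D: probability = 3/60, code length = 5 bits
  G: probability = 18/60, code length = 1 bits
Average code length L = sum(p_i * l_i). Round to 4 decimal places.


Weighted contributions p_i * l_i:
  F: (8/60) * 5 = 40/60
  H: (12/60) * 3 = 36/60
  A: (4/60) * 5 = 20/60
  B: (15/60) * 3 = 45/60
  D: (3/60) * 5 = 15/60
  G: (18/60) * 1 = 18/60
Sum = (40 + 36 + 20 + 45 + 15 + 18)/60 = 174/60

L = 174/60 = 2.9000 bits/symbol


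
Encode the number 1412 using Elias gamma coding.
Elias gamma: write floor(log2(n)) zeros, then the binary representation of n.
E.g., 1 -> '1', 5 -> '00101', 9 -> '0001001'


num_bits = floor(log2(1412)) + 1 = 11
leading_zeros = num_bits - 1 = 10
binary(1412) = 10110000100

Elias gamma(1412) = '0000000000' + '10110000100' = 000000000010110000100 (21 bits)


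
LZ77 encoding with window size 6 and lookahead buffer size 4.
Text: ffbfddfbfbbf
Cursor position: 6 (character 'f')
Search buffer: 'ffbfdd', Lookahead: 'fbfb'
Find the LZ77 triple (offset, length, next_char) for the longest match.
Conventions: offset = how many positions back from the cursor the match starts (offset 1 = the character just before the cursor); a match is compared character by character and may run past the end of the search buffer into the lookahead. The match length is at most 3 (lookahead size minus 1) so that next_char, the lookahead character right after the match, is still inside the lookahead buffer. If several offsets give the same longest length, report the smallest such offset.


Try each offset into the search buffer:
  offset=1 (pos 5, char 'd'): match length 0
  offset=2 (pos 4, char 'd'): match length 0
  offset=3 (pos 3, char 'f'): match length 1
  offset=4 (pos 2, char 'b'): match length 0
  offset=5 (pos 1, char 'f'): match length 3
  offset=6 (pos 0, char 'f'): match length 1
Longest match has length 3 at offset 5.
next_char = character at position 6 + 3 = 9 -> 'b'

Best match: offset=5, length=3 (matching 'fbf' starting at position 1)
LZ77 triple: (5, 3, 'b')


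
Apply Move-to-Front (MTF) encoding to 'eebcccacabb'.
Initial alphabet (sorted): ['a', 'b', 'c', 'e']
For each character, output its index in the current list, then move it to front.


MTF encoding:
'e': index 3 in ['a', 'b', 'c', 'e'] -> ['e', 'a', 'b', 'c']
'e': index 0 in ['e', 'a', 'b', 'c'] -> ['e', 'a', 'b', 'c']
'b': index 2 in ['e', 'a', 'b', 'c'] -> ['b', 'e', 'a', 'c']
'c': index 3 in ['b', 'e', 'a', 'c'] -> ['c', 'b', 'e', 'a']
'c': index 0 in ['c', 'b', 'e', 'a'] -> ['c', 'b', 'e', 'a']
'c': index 0 in ['c', 'b', 'e', 'a'] -> ['c', 'b', 'e', 'a']
'a': index 3 in ['c', 'b', 'e', 'a'] -> ['a', 'c', 'b', 'e']
'c': index 1 in ['a', 'c', 'b', 'e'] -> ['c', 'a', 'b', 'e']
'a': index 1 in ['c', 'a', 'b', 'e'] -> ['a', 'c', 'b', 'e']
'b': index 2 in ['a', 'c', 'b', 'e'] -> ['b', 'a', 'c', 'e']
'b': index 0 in ['b', 'a', 'c', 'e'] -> ['b', 'a', 'c', 'e']


Output: [3, 0, 2, 3, 0, 0, 3, 1, 1, 2, 0]


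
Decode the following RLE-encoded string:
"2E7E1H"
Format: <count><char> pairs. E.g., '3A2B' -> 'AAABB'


Expanding each <count><char> pair:
  2E -> 'EE'
  7E -> 'EEEEEEE'
  1H -> 'H'

Decoded = EEEEEEEEEH


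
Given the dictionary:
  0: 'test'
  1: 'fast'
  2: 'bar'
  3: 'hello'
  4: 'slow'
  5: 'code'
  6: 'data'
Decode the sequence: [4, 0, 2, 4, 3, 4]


Look up each index in the dictionary:
  4 -> 'slow'
  0 -> 'test'
  2 -> 'bar'
  4 -> 'slow'
  3 -> 'hello'
  4 -> 'slow'

Decoded: "slow test bar slow hello slow"


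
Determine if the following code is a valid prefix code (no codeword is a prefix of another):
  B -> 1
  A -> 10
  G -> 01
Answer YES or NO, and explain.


Checking each pair (does one codeword prefix another?):
  B='1' vs A='10': prefix -- VIOLATION

NO -- this is NOT a valid prefix code. B (1) is a prefix of A (10).


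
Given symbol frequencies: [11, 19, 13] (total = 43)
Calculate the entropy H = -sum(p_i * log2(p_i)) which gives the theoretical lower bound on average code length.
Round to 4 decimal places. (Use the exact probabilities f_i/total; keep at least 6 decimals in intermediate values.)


Per-symbol terms -p_i * log2(p_i) with p_i = f_i/43:
  p = 11/43 = 0.255814: log2(p) = -1.966833, -p*log2(p) = 0.503143
  p = 19/43 = 0.441860: log2(p) = -1.178337, -p*log2(p) = 0.520661
  p = 13/43 = 0.302326: log2(p) = -1.725825, -p*log2(p) = 0.521761
H = 0.503143 + 0.520661 + 0.521761 = 1.545565

H = 1.5456 bits/symbol


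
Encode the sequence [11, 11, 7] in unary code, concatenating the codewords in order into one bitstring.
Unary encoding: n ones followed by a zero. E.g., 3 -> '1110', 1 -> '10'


Encode each number as n ones followed by a terminating 0:
  11 -> 111111111110 (12 bits)
  11 -> 111111111110 (12 bits)
  7 -> 11111110 (8 bits)
Total length = 12 + 12 + 8 = 32 bits.

Unary([11, 11, 7]) = 11111111111011111111111011111110 (32 bits)


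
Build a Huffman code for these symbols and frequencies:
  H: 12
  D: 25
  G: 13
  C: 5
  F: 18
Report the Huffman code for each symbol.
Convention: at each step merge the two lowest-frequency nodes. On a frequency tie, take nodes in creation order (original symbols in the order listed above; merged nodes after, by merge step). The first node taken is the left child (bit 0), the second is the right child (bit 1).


Huffman tree construction:
Step 1: Merge C(5) + H(12) = 17
Step 2: Merge G(13) + (C+H)(17) = 30
Step 3: Merge F(18) + D(25) = 43
Step 4: Merge (G+(C+H))(30) + (F+D)(43) = 73
Read each symbol's code off the tree from the root (left child = 0, right child = 1).

Codes:
  H: 011 (length 3)
  D: 11 (length 2)
  G: 00 (length 2)
  C: 010 (length 3)
  F: 10 (length 2)
Average code length: 163/73 = 2.2329 bits/symbol


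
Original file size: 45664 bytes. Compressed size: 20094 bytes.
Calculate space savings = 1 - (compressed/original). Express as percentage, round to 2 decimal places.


ratio = compressed/original = 20094/45664 = 0.44004
savings = 1 - ratio = 1 - 0.44004 = 0.55996
as a percentage: 0.55996 * 100 = 56.0%

Space savings = 1 - 20094/45664 = 56.0%


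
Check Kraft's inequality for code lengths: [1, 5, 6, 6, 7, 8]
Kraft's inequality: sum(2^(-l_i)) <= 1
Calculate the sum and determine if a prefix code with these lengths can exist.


Sum = 2^(-1) + 2^(-5) + 2^(-6) + 2^(-6) + 2^(-7) + 2^(-8)
    = 0.5 + 0.03125 + 0.015625 + 0.015625 + 0.0078125 + 0.00390625
    = 147/256 = 0.57421875
Since 0.57421875 <= 1, Kraft's inequality IS satisfied.
A prefix code with these lengths CAN exist.

Kraft sum = 0.57421875. Satisfied.


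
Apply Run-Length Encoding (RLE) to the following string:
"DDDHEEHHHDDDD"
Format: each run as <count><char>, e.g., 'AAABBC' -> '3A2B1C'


Scanning runs left to right:
  i=0: run of 'D' x 3 -> '3D'
  i=3: run of 'H' x 1 -> '1H'
  i=4: run of 'E' x 2 -> '2E'
  i=6: run of 'H' x 3 -> '3H'
  i=9: run of 'D' x 4 -> '4D'

RLE = 3D1H2E3H4D


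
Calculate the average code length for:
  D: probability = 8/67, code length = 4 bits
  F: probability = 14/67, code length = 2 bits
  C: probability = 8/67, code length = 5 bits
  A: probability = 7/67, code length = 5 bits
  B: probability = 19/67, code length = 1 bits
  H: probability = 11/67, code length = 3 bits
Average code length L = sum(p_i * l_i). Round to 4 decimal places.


Weighted contributions p_i * l_i:
  D: (8/67) * 4 = 32/67
  F: (14/67) * 2 = 28/67
  C: (8/67) * 5 = 40/67
  A: (7/67) * 5 = 35/67
  B: (19/67) * 1 = 19/67
  H: (11/67) * 3 = 33/67
Sum = (32 + 28 + 40 + 35 + 19 + 33)/67 = 187/67

L = 187/67 = 2.7910 bits/symbol


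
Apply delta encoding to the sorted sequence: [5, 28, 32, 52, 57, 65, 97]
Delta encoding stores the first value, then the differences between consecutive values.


First value: 5
Deltas:
  28 - 5 = 23
  32 - 28 = 4
  52 - 32 = 20
  57 - 52 = 5
  65 - 57 = 8
  97 - 65 = 32


Delta encoded: [5, 23, 4, 20, 5, 8, 32]


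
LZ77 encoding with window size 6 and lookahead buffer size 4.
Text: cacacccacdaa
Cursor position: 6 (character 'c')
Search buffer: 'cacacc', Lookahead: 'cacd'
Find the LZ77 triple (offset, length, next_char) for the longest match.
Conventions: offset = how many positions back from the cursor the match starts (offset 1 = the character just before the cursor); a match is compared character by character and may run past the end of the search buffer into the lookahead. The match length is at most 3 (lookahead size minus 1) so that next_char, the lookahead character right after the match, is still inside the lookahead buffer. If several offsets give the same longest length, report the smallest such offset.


Try each offset into the search buffer:
  offset=1 (pos 5, char 'c'): match length 1
  offset=2 (pos 4, char 'c'): match length 1
  offset=3 (pos 3, char 'a'): match length 0
  offset=4 (pos 2, char 'c'): match length 3
  offset=5 (pos 1, char 'a'): match length 0
  offset=6 (pos 0, char 'c'): match length 3
Longest match has length 3, found at offsets 4, 6; take the smallest, offset 4.
next_char = character at position 6 + 3 = 9 -> 'd'

Best match: offset=4, length=3 (matching 'cac' starting at position 2)
LZ77 triple: (4, 3, 'd')


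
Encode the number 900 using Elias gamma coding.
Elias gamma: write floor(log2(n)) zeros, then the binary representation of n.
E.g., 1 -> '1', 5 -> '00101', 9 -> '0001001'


num_bits = floor(log2(900)) + 1 = 10
leading_zeros = num_bits - 1 = 9
binary(900) = 1110000100

Elias gamma(900) = '000000000' + '1110000100' = 0000000001110000100 (19 bits)


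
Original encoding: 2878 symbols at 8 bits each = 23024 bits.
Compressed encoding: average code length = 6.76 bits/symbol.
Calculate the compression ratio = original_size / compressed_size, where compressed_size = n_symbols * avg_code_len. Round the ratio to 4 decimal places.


original_size = n_symbols * orig_bits = 2878 * 8 = 23024 bits
compressed_size = n_symbols * avg_code_len = 2878 * 6.76 = 19455.28 bits
ratio = original_size / compressed_size = 23024 / 19455.28 = 1.1834

Compression ratio = 1.1834


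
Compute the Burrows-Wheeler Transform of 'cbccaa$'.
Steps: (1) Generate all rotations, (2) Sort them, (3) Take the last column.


Rotations (sorted):
  0: $cbccaa -> last char: a
  1: a$cbcca -> last char: a
  2: aa$cbcc -> last char: c
  3: bccaa$c -> last char: c
  4: caa$cbc -> last char: c
  5: cbccaa$ -> last char: $
  6: ccaa$cb -> last char: b


BWT = aaccc$b


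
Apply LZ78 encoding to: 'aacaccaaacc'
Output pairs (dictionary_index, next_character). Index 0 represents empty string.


LZ78 encoding steps:
Dictionary: {0: ''}
Step 1: w='' (idx 0), next='a' -> output (0, 'a'), add 'a' as idx 1
Step 2: w='a' (idx 1), next='c' -> output (1, 'c'), add 'ac' as idx 2
Step 3: w='ac' (idx 2), next='c' -> output (2, 'c'), add 'acc' as idx 3
Step 4: w='a' (idx 1), next='a' -> output (1, 'a'), add 'aa' as idx 4
Step 5: w='acc' (idx 3), end of input -> output (3, '')


Encoded: [(0, 'a'), (1, 'c'), (2, 'c'), (1, 'a'), (3, '')]


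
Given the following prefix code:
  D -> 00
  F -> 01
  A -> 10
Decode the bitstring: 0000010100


Decoding step by step:
Bits 00 -> D
Bits 00 -> D
Bits 01 -> F
Bits 01 -> F
Bits 00 -> D


Decoded message: DDFFD


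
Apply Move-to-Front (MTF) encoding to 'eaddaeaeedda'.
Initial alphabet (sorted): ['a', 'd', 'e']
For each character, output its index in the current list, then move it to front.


MTF encoding:
'e': index 2 in ['a', 'd', 'e'] -> ['e', 'a', 'd']
'a': index 1 in ['e', 'a', 'd'] -> ['a', 'e', 'd']
'd': index 2 in ['a', 'e', 'd'] -> ['d', 'a', 'e']
'd': index 0 in ['d', 'a', 'e'] -> ['d', 'a', 'e']
'a': index 1 in ['d', 'a', 'e'] -> ['a', 'd', 'e']
'e': index 2 in ['a', 'd', 'e'] -> ['e', 'a', 'd']
'a': index 1 in ['e', 'a', 'd'] -> ['a', 'e', 'd']
'e': index 1 in ['a', 'e', 'd'] -> ['e', 'a', 'd']
'e': index 0 in ['e', 'a', 'd'] -> ['e', 'a', 'd']
'd': index 2 in ['e', 'a', 'd'] -> ['d', 'e', 'a']
'd': index 0 in ['d', 'e', 'a'] -> ['d', 'e', 'a']
'a': index 2 in ['d', 'e', 'a'] -> ['a', 'd', 'e']


Output: [2, 1, 2, 0, 1, 2, 1, 1, 0, 2, 0, 2]


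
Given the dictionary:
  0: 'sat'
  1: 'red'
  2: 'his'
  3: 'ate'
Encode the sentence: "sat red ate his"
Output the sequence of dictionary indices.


Look up each word in the dictionary:
  'sat' -> 0
  'red' -> 1
  'ate' -> 3
  'his' -> 2

Encoded: [0, 1, 3, 2]


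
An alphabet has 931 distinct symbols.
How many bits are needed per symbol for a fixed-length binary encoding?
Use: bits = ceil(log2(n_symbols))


log2(931) = 9.8626
Bracket: 2^9 = 512 < 931 <= 2^10 = 1024
So ceil(log2(931)) = 10

bits = ceil(log2(931)) = ceil(9.8626) = 10 bits


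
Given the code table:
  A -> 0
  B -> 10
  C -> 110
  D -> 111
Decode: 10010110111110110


Decoding:
10 -> B
0 -> A
10 -> B
110 -> C
111 -> D
110 -> C
110 -> C


Result: BABCDCC


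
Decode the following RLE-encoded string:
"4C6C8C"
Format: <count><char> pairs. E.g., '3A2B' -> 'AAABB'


Expanding each <count><char> pair:
  4C -> 'CCCC'
  6C -> 'CCCCCC'
  8C -> 'CCCCCCCC'

Decoded = CCCCCCCCCCCCCCCCCC


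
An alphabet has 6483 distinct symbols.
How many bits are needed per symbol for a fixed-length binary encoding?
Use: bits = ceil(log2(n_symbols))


log2(6483) = 12.6624
Bracket: 2^12 = 4096 < 6483 <= 2^13 = 8192
So ceil(log2(6483)) = 13

bits = ceil(log2(6483)) = ceil(12.6624) = 13 bits


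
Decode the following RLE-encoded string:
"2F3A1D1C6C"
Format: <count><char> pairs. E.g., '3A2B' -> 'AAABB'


Expanding each <count><char> pair:
  2F -> 'FF'
  3A -> 'AAA'
  1D -> 'D'
  1C -> 'C'
  6C -> 'CCCCCC'

Decoded = FFAAADCCCCCCC


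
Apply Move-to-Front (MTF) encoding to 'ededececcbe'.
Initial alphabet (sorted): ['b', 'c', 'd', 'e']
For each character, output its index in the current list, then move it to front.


MTF encoding:
'e': index 3 in ['b', 'c', 'd', 'e'] -> ['e', 'b', 'c', 'd']
'd': index 3 in ['e', 'b', 'c', 'd'] -> ['d', 'e', 'b', 'c']
'e': index 1 in ['d', 'e', 'b', 'c'] -> ['e', 'd', 'b', 'c']
'd': index 1 in ['e', 'd', 'b', 'c'] -> ['d', 'e', 'b', 'c']
'e': index 1 in ['d', 'e', 'b', 'c'] -> ['e', 'd', 'b', 'c']
'c': index 3 in ['e', 'd', 'b', 'c'] -> ['c', 'e', 'd', 'b']
'e': index 1 in ['c', 'e', 'd', 'b'] -> ['e', 'c', 'd', 'b']
'c': index 1 in ['e', 'c', 'd', 'b'] -> ['c', 'e', 'd', 'b']
'c': index 0 in ['c', 'e', 'd', 'b'] -> ['c', 'e', 'd', 'b']
'b': index 3 in ['c', 'e', 'd', 'b'] -> ['b', 'c', 'e', 'd']
'e': index 2 in ['b', 'c', 'e', 'd'] -> ['e', 'b', 'c', 'd']


Output: [3, 3, 1, 1, 1, 3, 1, 1, 0, 3, 2]


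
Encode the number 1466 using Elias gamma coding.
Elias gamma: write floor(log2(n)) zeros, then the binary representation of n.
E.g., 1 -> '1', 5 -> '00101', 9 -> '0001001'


num_bits = floor(log2(1466)) + 1 = 11
leading_zeros = num_bits - 1 = 10
binary(1466) = 10110111010

Elias gamma(1466) = '0000000000' + '10110111010' = 000000000010110111010 (21 bits)


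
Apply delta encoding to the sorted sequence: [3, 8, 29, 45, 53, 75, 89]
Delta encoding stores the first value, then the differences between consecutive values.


First value: 3
Deltas:
  8 - 3 = 5
  29 - 8 = 21
  45 - 29 = 16
  53 - 45 = 8
  75 - 53 = 22
  89 - 75 = 14


Delta encoded: [3, 5, 21, 16, 8, 22, 14]


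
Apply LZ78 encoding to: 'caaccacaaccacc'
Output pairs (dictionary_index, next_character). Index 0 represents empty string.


LZ78 encoding steps:
Dictionary: {0: ''}
Step 1: w='' (idx 0), next='c' -> output (0, 'c'), add 'c' as idx 1
Step 2: w='' (idx 0), next='a' -> output (0, 'a'), add 'a' as idx 2
Step 3: w='a' (idx 2), next='c' -> output (2, 'c'), add 'ac' as idx 3
Step 4: w='c' (idx 1), next='a' -> output (1, 'a'), add 'ca' as idx 4
Step 5: w='ca' (idx 4), next='a' -> output (4, 'a'), add 'caa' as idx 5
Step 6: w='c' (idx 1), next='c' -> output (1, 'c'), add 'cc' as idx 6
Step 7: w='ac' (idx 3), next='c' -> output (3, 'c'), add 'acc' as idx 7


Encoded: [(0, 'c'), (0, 'a'), (2, 'c'), (1, 'a'), (4, 'a'), (1, 'c'), (3, 'c')]


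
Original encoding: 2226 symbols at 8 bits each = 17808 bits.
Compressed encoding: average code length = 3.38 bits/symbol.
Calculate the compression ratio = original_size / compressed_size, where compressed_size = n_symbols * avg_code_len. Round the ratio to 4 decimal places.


original_size = n_symbols * orig_bits = 2226 * 8 = 17808 bits
compressed_size = n_symbols * avg_code_len = 2226 * 3.38 = 7523.88 bits
ratio = original_size / compressed_size = 17808 / 7523.88 = 2.3669

Compression ratio = 2.3669


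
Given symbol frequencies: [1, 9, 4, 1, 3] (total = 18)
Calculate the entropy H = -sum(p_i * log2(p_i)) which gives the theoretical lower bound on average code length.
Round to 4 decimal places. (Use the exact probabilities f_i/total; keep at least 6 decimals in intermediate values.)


Per-symbol terms -p_i * log2(p_i) with p_i = f_i/18:
  p = 1/18 = 0.055556: log2(p) = -4.169925, -p*log2(p) = 0.231663
  p = 9/18 = 0.500000: log2(p) = -1.000000, -p*log2(p) = 0.500000
  p = 4/18 = 0.222222: log2(p) = -2.169925, -p*log2(p) = 0.482206
  p = 1/18 = 0.055556: log2(p) = -4.169925, -p*log2(p) = 0.231663
  p = 3/18 = 0.166667: log2(p) = -2.584963, -p*log2(p) = 0.430827
H = 0.231663 + 0.500000 + 0.482206 + 0.231663 + 0.430827 = 1.876359

H = 1.8764 bits/symbol


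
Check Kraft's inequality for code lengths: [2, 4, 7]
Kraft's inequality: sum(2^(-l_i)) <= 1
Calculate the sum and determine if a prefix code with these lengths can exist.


Sum = 2^(-2) + 2^(-4) + 2^(-7)
    = 0.25 + 0.0625 + 0.0078125
    = 41/128 = 0.3203125
Since 0.3203125 <= 1, Kraft's inequality IS satisfied.
A prefix code with these lengths CAN exist.

Kraft sum = 0.3203125. Satisfied.


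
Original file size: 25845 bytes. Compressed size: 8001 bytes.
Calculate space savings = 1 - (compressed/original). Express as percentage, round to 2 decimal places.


ratio = compressed/original = 8001/25845 = 0.309576
savings = 1 - ratio = 1 - 0.309576 = 0.690424
as a percentage: 0.690424 * 100 = 69.04%

Space savings = 1 - 8001/25845 = 69.04%


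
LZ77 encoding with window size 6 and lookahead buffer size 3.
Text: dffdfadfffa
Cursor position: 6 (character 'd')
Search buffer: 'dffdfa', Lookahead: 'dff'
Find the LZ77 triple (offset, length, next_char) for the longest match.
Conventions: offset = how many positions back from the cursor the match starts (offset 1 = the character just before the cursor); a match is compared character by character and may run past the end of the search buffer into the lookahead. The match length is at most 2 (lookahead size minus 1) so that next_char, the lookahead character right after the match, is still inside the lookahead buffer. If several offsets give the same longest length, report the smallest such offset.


Try each offset into the search buffer:
  offset=1 (pos 5, char 'a'): match length 0
  offset=2 (pos 4, char 'f'): match length 0
  offset=3 (pos 3, char 'd'): match length 2
  offset=4 (pos 2, char 'f'): match length 0
  offset=5 (pos 1, char 'f'): match length 0
  offset=6 (pos 0, char 'd'): match length 2
Longest match has length 2, found at offsets 3, 6; take the smallest, offset 3.
next_char = character at position 6 + 2 = 8 -> 'f'

Best match: offset=3, length=2 (matching 'df' starting at position 3)
LZ77 triple: (3, 2, 'f')


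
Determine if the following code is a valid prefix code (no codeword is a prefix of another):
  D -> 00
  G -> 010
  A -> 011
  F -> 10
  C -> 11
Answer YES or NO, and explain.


Checking each pair (does one codeword prefix another?):
  D='00' vs G='010': no prefix
  D='00' vs A='011': no prefix
  D='00' vs F='10': no prefix
  D='00' vs C='11': no prefix
  G='010' vs D='00': no prefix
  G='010' vs A='011': no prefix
  G='010' vs F='10': no prefix
  G='010' vs C='11': no prefix
  A='011' vs D='00': no prefix
  A='011' vs G='010': no prefix
  A='011' vs F='10': no prefix
  A='011' vs C='11': no prefix
  F='10' vs D='00': no prefix
  F='10' vs G='010': no prefix
  F='10' vs A='011': no prefix
  F='10' vs C='11': no prefix
  C='11' vs D='00': no prefix
  C='11' vs G='010': no prefix
  C='11' vs A='011': no prefix
  C='11' vs F='10': no prefix
No violation found over all pairs.

YES -- this is a valid prefix code. No codeword is a prefix of any other codeword.


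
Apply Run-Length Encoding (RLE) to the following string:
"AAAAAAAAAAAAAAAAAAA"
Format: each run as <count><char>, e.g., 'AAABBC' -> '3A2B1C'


Scanning runs left to right:
  i=0: run of 'A' x 19 -> '19A'

RLE = 19A


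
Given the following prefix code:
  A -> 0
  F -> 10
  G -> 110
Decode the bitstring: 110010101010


Decoding step by step:
Bits 110 -> G
Bits 0 -> A
Bits 10 -> F
Bits 10 -> F
Bits 10 -> F
Bits 10 -> F


Decoded message: GAFFFF


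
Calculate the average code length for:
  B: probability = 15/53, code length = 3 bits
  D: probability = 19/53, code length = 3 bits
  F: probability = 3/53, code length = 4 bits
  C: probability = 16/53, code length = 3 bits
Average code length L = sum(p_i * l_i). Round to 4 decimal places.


Weighted contributions p_i * l_i:
  B: (15/53) * 3 = 45/53
  D: (19/53) * 3 = 57/53
  F: (3/53) * 4 = 12/53
  C: (16/53) * 3 = 48/53
Sum = (45 + 57 + 12 + 48)/53 = 162/53

L = 162/53 = 3.0566 bits/symbol


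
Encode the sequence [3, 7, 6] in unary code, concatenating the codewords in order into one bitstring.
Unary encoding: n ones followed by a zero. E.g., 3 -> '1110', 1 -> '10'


Encode each number as n ones followed by a terminating 0:
  3 -> 1110 (4 bits)
  7 -> 11111110 (8 bits)
  6 -> 1111110 (7 bits)
Total length = 4 + 8 + 7 = 19 bits.

Unary([3, 7, 6]) = 1110111111101111110 (19 bits)


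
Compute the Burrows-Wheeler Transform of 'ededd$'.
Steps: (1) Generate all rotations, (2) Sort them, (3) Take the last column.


Rotations (sorted):
  0: $ededd -> last char: d
  1: d$eded -> last char: d
  2: dd$ede -> last char: e
  3: dedd$e -> last char: e
  4: edd$ed -> last char: d
  5: ededd$ -> last char: $


BWT = ddeed$


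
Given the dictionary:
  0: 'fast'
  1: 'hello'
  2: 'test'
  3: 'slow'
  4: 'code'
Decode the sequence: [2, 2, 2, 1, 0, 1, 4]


Look up each index in the dictionary:
  2 -> 'test'
  2 -> 'test'
  2 -> 'test'
  1 -> 'hello'
  0 -> 'fast'
  1 -> 'hello'
  4 -> 'code'

Decoded: "test test test hello fast hello code"


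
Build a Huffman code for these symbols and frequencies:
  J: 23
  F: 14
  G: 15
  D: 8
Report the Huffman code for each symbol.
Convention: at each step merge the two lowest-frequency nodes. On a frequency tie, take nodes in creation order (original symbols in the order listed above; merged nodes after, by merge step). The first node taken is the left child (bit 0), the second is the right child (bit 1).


Huffman tree construction:
Step 1: Merge D(8) + F(14) = 22
Step 2: Merge G(15) + (D+F)(22) = 37
Step 3: Merge J(23) + (G+(D+F))(37) = 60
Read each symbol's code off the tree from the root (left child = 0, right child = 1).

Codes:
  J: 0 (length 1)
  F: 111 (length 3)
  G: 10 (length 2)
  D: 110 (length 3)
Average code length: 119/60 = 1.9833 bits/symbol


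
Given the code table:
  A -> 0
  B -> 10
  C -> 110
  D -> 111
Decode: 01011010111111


Decoding:
0 -> A
10 -> B
110 -> C
10 -> B
111 -> D
111 -> D


Result: ABCBDD


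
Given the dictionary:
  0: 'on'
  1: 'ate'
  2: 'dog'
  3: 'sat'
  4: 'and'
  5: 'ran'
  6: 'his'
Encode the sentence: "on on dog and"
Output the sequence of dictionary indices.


Look up each word in the dictionary:
  'on' -> 0
  'on' -> 0
  'dog' -> 2
  'and' -> 4

Encoded: [0, 0, 2, 4]


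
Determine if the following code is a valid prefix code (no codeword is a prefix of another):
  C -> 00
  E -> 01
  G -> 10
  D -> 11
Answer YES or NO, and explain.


Checking each pair (does one codeword prefix another?):
  C='00' vs E='01': no prefix
  C='00' vs G='10': no prefix
  C='00' vs D='11': no prefix
  E='01' vs C='00': no prefix
  E='01' vs G='10': no prefix
  E='01' vs D='11': no prefix
  G='10' vs C='00': no prefix
  G='10' vs E='01': no prefix
  G='10' vs D='11': no prefix
  D='11' vs C='00': no prefix
  D='11' vs E='01': no prefix
  D='11' vs G='10': no prefix
No violation found over all pairs.

YES -- this is a valid prefix code. No codeword is a prefix of any other codeword.


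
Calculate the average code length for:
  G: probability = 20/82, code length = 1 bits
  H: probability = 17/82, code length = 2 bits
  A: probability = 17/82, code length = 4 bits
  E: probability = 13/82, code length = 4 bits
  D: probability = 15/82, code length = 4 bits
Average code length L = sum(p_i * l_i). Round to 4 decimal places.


Weighted contributions p_i * l_i:
  G: (20/82) * 1 = 20/82
  H: (17/82) * 2 = 34/82
  A: (17/82) * 4 = 68/82
  E: (13/82) * 4 = 52/82
  D: (15/82) * 4 = 60/82
Sum = (20 + 34 + 68 + 52 + 60)/82 = 234/82

L = 234/82 = 2.8537 bits/symbol


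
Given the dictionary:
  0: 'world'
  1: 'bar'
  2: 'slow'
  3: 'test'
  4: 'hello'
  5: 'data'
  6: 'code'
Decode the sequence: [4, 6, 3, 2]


Look up each index in the dictionary:
  4 -> 'hello'
  6 -> 'code'
  3 -> 'test'
  2 -> 'slow'

Decoded: "hello code test slow"


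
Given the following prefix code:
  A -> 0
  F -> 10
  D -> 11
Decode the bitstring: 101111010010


Decoding step by step:
Bits 10 -> F
Bits 11 -> D
Bits 11 -> D
Bits 0 -> A
Bits 10 -> F
Bits 0 -> A
Bits 10 -> F


Decoded message: FDDAFAF


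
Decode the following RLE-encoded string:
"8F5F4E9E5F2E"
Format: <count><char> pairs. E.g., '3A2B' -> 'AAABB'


Expanding each <count><char> pair:
  8F -> 'FFFFFFFF'
  5F -> 'FFFFF'
  4E -> 'EEEE'
  9E -> 'EEEEEEEEE'
  5F -> 'FFFFF'
  2E -> 'EE'

Decoded = FFFFFFFFFFFFFEEEEEEEEEEEEEFFFFFEE


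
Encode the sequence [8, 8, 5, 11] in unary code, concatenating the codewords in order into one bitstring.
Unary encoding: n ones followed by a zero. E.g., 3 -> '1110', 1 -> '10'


Encode each number as n ones followed by a terminating 0:
  8 -> 111111110 (9 bits)
  8 -> 111111110 (9 bits)
  5 -> 111110 (6 bits)
  11 -> 111111111110 (12 bits)
Total length = 9 + 9 + 6 + 12 = 36 bits.

Unary([8, 8, 5, 11]) = 111111110111111110111110111111111110 (36 bits)


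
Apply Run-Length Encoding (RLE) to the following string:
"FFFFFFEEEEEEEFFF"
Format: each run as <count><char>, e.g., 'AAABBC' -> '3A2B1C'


Scanning runs left to right:
  i=0: run of 'F' x 6 -> '6F'
  i=6: run of 'E' x 7 -> '7E'
  i=13: run of 'F' x 3 -> '3F'

RLE = 6F7E3F


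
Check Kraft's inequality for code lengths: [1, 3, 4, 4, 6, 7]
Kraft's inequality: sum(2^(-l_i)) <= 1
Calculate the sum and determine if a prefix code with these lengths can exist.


Sum = 2^(-1) + 2^(-3) + 2^(-4) + 2^(-4) + 2^(-6) + 2^(-7)
    = 0.5 + 0.125 + 0.0625 + 0.0625 + 0.015625 + 0.0078125
    = 99/128 = 0.7734375
Since 0.7734375 <= 1, Kraft's inequality IS satisfied.
A prefix code with these lengths CAN exist.

Kraft sum = 0.7734375. Satisfied.


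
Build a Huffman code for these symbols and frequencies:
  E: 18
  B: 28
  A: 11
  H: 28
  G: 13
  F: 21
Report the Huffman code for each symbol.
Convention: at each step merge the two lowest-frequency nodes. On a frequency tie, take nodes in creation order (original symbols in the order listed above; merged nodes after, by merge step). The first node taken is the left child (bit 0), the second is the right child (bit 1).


Huffman tree construction:
Step 1: Merge A(11) + G(13) = 24
Step 2: Merge E(18) + F(21) = 39
Step 3: Merge (A+G)(24) + B(28) = 52
Step 4: Merge H(28) + (E+F)(39) = 67
Step 5: Merge ((A+G)+B)(52) + (H+(E+F))(67) = 119
Read each symbol's code off the tree from the root (left child = 0, right child = 1).

Codes:
  E: 110 (length 3)
  B: 01 (length 2)
  A: 000 (length 3)
  H: 10 (length 2)
  G: 001 (length 3)
  F: 111 (length 3)
Average code length: 301/119 = 2.5294 bits/symbol


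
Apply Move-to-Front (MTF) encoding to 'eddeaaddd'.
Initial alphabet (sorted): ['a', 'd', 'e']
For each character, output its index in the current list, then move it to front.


MTF encoding:
'e': index 2 in ['a', 'd', 'e'] -> ['e', 'a', 'd']
'd': index 2 in ['e', 'a', 'd'] -> ['d', 'e', 'a']
'd': index 0 in ['d', 'e', 'a'] -> ['d', 'e', 'a']
'e': index 1 in ['d', 'e', 'a'] -> ['e', 'd', 'a']
'a': index 2 in ['e', 'd', 'a'] -> ['a', 'e', 'd']
'a': index 0 in ['a', 'e', 'd'] -> ['a', 'e', 'd']
'd': index 2 in ['a', 'e', 'd'] -> ['d', 'a', 'e']
'd': index 0 in ['d', 'a', 'e'] -> ['d', 'a', 'e']
'd': index 0 in ['d', 'a', 'e'] -> ['d', 'a', 'e']


Output: [2, 2, 0, 1, 2, 0, 2, 0, 0]


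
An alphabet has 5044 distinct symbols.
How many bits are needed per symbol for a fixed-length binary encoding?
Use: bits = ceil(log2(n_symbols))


log2(5044) = 12.3004
Bracket: 2^12 = 4096 < 5044 <= 2^13 = 8192
So ceil(log2(5044)) = 13

bits = ceil(log2(5044)) = ceil(12.3004) = 13 bits


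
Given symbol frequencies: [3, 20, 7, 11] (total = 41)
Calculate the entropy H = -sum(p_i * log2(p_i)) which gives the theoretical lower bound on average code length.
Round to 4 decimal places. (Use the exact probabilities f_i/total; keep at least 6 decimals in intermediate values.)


Per-symbol terms -p_i * log2(p_i) with p_i = f_i/41:
  p = 3/41 = 0.073171: log2(p) = -3.772590, -p*log2(p) = 0.276043
  p = 20/41 = 0.487805: log2(p) = -1.035624, -p*log2(p) = 0.505182
  p = 7/41 = 0.170732: log2(p) = -2.550197, -p*log2(p) = 0.435400
  p = 11/41 = 0.268293: log2(p) = -1.898120, -p*log2(p) = 0.509252
H = 0.276043 + 0.505182 + 0.435400 + 0.509252 = 1.725877

H = 1.7259 bits/symbol


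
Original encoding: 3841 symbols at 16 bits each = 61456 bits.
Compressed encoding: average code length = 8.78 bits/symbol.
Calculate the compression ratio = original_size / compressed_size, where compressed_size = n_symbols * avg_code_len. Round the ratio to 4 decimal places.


original_size = n_symbols * orig_bits = 3841 * 16 = 61456 bits
compressed_size = n_symbols * avg_code_len = 3841 * 8.78 = 33723.98 bits
ratio = original_size / compressed_size = 61456 / 33723.98 = 1.8223

Compression ratio = 1.8223


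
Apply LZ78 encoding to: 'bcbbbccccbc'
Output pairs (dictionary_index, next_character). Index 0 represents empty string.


LZ78 encoding steps:
Dictionary: {0: ''}
Step 1: w='' (idx 0), next='b' -> output (0, 'b'), add 'b' as idx 1
Step 2: w='' (idx 0), next='c' -> output (0, 'c'), add 'c' as idx 2
Step 3: w='b' (idx 1), next='b' -> output (1, 'b'), add 'bb' as idx 3
Step 4: w='b' (idx 1), next='c' -> output (1, 'c'), add 'bc' as idx 4
Step 5: w='c' (idx 2), next='c' -> output (2, 'c'), add 'cc' as idx 5
Step 6: w='c' (idx 2), next='b' -> output (2, 'b'), add 'cb' as idx 6
Step 7: w='c' (idx 2), end of input -> output (2, '')


Encoded: [(0, 'b'), (0, 'c'), (1, 'b'), (1, 'c'), (2, 'c'), (2, 'b'), (2, '')]


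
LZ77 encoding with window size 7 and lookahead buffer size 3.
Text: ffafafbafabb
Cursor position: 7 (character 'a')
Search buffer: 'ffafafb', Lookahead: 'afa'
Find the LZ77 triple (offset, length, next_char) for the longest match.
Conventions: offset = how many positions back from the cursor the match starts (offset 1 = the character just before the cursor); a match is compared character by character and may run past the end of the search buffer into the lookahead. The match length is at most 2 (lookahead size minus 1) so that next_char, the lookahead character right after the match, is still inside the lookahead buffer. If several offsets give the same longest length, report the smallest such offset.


Try each offset into the search buffer:
  offset=1 (pos 6, char 'b'): match length 0
  offset=2 (pos 5, char 'f'): match length 0
  offset=3 (pos 4, char 'a'): match length 2
  offset=4 (pos 3, char 'f'): match length 0
  offset=5 (pos 2, char 'a'): match length 2
  offset=6 (pos 1, char 'f'): match length 0
  offset=7 (pos 0, char 'f'): match length 0
Longest match has length 2, found at offsets 3, 5; take the smallest, offset 3.
next_char = character at position 7 + 2 = 9 -> 'a'

Best match: offset=3, length=2 (matching 'af' starting at position 4)
LZ77 triple: (3, 2, 'a')


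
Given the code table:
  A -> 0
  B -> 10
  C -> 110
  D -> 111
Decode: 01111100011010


Decoding:
0 -> A
111 -> D
110 -> C
0 -> A
0 -> A
110 -> C
10 -> B


Result: ADCAACB


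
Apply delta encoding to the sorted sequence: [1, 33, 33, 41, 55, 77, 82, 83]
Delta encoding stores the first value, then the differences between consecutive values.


First value: 1
Deltas:
  33 - 1 = 32
  33 - 33 = 0
  41 - 33 = 8
  55 - 41 = 14
  77 - 55 = 22
  82 - 77 = 5
  83 - 82 = 1


Delta encoded: [1, 32, 0, 8, 14, 22, 5, 1]


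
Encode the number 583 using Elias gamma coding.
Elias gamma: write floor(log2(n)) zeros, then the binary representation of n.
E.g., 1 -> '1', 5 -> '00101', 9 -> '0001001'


num_bits = floor(log2(583)) + 1 = 10
leading_zeros = num_bits - 1 = 9
binary(583) = 1001000111

Elias gamma(583) = '000000000' + '1001000111' = 0000000001001000111 (19 bits)


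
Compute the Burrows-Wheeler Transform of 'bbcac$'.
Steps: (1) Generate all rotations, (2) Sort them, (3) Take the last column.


Rotations (sorted):
  0: $bbcac -> last char: c
  1: ac$bbc -> last char: c
  2: bbcac$ -> last char: $
  3: bcac$b -> last char: b
  4: c$bbca -> last char: a
  5: cac$bb -> last char: b


BWT = cc$bab


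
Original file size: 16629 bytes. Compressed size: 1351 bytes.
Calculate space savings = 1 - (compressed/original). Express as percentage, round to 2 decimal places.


ratio = compressed/original = 1351/16629 = 0.081244
savings = 1 - ratio = 1 - 0.081244 = 0.918756
as a percentage: 0.918756 * 100 = 91.88%

Space savings = 1 - 1351/16629 = 91.88%


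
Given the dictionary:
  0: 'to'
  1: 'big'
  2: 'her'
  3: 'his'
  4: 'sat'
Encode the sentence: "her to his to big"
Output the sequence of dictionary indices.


Look up each word in the dictionary:
  'her' -> 2
  'to' -> 0
  'his' -> 3
  'to' -> 0
  'big' -> 1

Encoded: [2, 0, 3, 0, 1]


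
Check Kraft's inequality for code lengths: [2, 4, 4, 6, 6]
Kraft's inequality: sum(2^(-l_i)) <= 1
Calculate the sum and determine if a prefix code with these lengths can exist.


Sum = 2^(-2) + 2^(-4) + 2^(-4) + 2^(-6) + 2^(-6)
    = 0.25 + 0.0625 + 0.0625 + 0.015625 + 0.015625
    = 26/64 = 0.40625
Since 0.40625 <= 1, Kraft's inequality IS satisfied.
A prefix code with these lengths CAN exist.

Kraft sum = 0.40625. Satisfied.


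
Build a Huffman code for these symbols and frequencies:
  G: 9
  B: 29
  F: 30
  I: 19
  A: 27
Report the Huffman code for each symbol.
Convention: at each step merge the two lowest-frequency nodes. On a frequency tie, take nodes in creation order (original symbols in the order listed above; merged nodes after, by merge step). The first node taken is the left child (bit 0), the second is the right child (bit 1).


Huffman tree construction:
Step 1: Merge G(9) + I(19) = 28
Step 2: Merge A(27) + (G+I)(28) = 55
Step 3: Merge B(29) + F(30) = 59
Step 4: Merge (A+(G+I))(55) + (B+F)(59) = 114
Read each symbol's code off the tree from the root (left child = 0, right child = 1).

Codes:
  G: 010 (length 3)
  B: 10 (length 2)
  F: 11 (length 2)
  I: 011 (length 3)
  A: 00 (length 2)
Average code length: 256/114 = 2.2456 bits/symbol


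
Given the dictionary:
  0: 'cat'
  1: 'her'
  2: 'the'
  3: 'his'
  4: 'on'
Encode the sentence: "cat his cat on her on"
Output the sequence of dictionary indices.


Look up each word in the dictionary:
  'cat' -> 0
  'his' -> 3
  'cat' -> 0
  'on' -> 4
  'her' -> 1
  'on' -> 4

Encoded: [0, 3, 0, 4, 1, 4]
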